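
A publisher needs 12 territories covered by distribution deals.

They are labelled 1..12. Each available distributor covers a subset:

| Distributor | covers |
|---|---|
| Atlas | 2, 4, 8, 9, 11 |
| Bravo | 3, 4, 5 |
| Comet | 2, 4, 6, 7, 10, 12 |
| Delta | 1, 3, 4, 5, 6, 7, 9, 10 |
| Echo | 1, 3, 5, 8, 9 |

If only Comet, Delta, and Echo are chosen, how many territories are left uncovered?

Union of Comet, Delta, Echo = {1, 2, 3, 4, 5, 6, 7, 8, 9, 10, 12}.
Not covered: 11 — 1 territory.

1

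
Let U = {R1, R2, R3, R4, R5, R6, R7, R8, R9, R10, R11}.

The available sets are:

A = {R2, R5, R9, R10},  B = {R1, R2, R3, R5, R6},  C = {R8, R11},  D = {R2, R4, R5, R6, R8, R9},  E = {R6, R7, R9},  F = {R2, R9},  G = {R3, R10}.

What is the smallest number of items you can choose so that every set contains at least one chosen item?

Take H = {R3, R8, R9}. Each listed set contains at least one of these, so H is a hitting set of size 3.
The sets C, E, G are pairwise disjoint, so any hitting set needs a separate item for each — at least 3. Hence 3 is optimal.

3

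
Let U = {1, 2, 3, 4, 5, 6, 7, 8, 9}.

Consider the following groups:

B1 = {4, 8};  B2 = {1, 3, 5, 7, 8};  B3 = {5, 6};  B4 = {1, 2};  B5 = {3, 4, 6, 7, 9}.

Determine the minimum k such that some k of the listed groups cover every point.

3

Take {B2, B4, B5}. Their union is {1, 2, 3, 4, 5, 6, 7, 8, 9}, which is all 9 points.
Only B4 contains 2, so B4 is forced; the remaining 7 points need at least 2 more groups (each remaining group adds at most 5) — so at least 3 groups are needed, and 3 is optimal.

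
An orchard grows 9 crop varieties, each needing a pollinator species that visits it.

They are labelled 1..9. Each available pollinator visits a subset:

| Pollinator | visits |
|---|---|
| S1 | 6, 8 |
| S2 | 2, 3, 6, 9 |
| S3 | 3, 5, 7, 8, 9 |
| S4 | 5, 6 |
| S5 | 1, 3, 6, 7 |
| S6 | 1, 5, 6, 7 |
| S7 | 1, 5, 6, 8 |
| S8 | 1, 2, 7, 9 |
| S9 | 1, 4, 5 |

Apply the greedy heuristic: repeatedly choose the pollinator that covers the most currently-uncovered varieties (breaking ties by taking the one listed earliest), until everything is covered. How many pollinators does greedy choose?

3

Greedy: pick S3 (covers 5 new) → pick S2 (covers 2 new) → pick S9 (covers 2 new). Total picks: 3.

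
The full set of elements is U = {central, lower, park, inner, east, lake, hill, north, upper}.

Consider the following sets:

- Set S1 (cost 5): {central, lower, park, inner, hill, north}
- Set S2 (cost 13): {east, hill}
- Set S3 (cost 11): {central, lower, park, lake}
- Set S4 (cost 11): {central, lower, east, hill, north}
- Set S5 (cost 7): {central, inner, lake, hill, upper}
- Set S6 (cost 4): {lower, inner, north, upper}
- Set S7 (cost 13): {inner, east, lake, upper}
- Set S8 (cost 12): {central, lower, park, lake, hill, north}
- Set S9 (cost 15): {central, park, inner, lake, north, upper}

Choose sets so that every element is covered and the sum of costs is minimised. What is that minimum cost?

S1, S7 together cover every element (S1 ∪ S7 = {central, lower, park, inner, east, lake, hill, north, upper}); total cost 5 + 13 = 18.
The greedy pick S1, S5, S4 costs 23; no covering selection beats 18.

18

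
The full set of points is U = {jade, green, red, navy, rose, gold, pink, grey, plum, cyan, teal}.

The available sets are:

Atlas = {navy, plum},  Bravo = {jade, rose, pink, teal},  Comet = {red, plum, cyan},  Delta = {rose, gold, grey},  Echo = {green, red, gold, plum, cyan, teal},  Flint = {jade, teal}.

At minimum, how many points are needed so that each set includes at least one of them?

3

The 3 points {rose, plum, teal} hit every set.
The sets Comet, Delta, Flint are pairwise disjoint, so any hitting set needs a separate point for each — at least 3. Hence 3 is optimal.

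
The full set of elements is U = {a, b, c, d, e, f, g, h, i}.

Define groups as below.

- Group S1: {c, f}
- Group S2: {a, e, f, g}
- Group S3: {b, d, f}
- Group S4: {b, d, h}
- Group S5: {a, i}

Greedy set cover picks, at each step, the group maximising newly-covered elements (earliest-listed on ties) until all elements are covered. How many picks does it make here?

Greedy: pick S2 (covers 4 new) → pick S4 (covers 3 new) → pick S1 (covers 1 new) → pick S5 (covers 1 new). Total picks: 4.

4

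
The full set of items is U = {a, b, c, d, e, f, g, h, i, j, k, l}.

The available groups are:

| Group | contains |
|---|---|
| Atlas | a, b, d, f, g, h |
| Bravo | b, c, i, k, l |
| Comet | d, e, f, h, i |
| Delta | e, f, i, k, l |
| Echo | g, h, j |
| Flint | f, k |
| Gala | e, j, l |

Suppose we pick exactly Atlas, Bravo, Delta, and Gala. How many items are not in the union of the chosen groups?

0

Union of Atlas, Bravo, Delta, Gala = {a, b, c, d, e, f, g, h, i, j, k, l} — that's every item, so 0 are uncovered.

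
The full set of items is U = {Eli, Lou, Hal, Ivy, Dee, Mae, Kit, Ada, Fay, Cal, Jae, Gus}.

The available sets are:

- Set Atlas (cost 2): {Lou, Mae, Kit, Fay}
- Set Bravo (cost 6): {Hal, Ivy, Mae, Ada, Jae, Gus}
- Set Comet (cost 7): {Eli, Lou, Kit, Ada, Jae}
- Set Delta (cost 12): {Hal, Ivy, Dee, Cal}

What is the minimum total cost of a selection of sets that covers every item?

27

Atlas, Bravo, Comet, Delta together cover every item (Atlas ∪ Bravo ∪ Comet ∪ Delta = {Eli, Lou, Hal, Ivy, Dee, Mae, Kit, Ada, Fay, Cal, Jae, Gus}); total cost 2 + 6 + 7 + 12 = 27.
No covering selection has total cost below 27.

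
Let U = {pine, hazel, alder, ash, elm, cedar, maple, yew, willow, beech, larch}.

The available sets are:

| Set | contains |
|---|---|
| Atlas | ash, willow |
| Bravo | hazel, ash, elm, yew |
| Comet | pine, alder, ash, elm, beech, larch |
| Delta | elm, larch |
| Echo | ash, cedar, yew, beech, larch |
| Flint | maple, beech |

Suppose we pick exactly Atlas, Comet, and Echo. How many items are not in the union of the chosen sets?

Union of Atlas, Comet, Echo = {pine, alder, ash, elm, cedar, yew, willow, beech, larch}.
Not covered: hazel, maple — 2 items.

2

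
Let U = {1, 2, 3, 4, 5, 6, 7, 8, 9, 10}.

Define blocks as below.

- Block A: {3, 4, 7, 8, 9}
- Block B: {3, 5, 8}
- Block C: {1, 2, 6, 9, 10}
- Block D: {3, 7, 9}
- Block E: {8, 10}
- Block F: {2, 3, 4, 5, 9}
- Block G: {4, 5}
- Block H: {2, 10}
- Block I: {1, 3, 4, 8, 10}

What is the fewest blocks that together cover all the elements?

Take {A, C, F}. Their union is {1, 2, 3, 4, 5, 6, 7, 8, 9, 10}, which is all 10 elements.
Only C contains 6, so C is forced; the remaining 5 elements need at least 2 more blocks (each remaining block adds at most 4) — so at least 3 blocks are needed, and 3 is optimal.

3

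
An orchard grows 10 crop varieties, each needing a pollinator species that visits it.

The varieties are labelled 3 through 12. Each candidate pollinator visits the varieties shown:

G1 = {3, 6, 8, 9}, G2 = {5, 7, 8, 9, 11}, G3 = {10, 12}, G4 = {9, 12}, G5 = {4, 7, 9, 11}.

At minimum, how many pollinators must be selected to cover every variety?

Take {G1, G2, G3, G5}. Their union is {3, 4, 5, 6, 7, 8, 9, 10, 11, 12}, which is all 10 varieties.
Only G2 contains 5, so G2 is forced; the remaining 5 varieties need at least 3 more pollinators (each remaining pollinator adds at most 2) — so at least 4 pollinators are needed, and 4 is optimal.

4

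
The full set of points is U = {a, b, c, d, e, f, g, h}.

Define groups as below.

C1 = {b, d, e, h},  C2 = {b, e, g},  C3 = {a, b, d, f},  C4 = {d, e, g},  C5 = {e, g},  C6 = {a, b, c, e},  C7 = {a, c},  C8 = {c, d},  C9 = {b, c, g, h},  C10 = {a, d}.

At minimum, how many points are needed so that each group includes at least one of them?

3

The 3 points {c, d, g} hit every group.
No choice of 2 points meets every group, so 3 is the minimum.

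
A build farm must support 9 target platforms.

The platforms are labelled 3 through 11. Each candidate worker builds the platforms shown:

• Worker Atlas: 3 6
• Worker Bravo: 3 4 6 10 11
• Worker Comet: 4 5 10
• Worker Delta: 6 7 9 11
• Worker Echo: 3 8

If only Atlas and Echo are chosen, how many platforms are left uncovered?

Union of Atlas, Echo = {3, 6, 8}.
Not covered: 4, 5, 7, 9, 10, 11 — 6 platforms.

6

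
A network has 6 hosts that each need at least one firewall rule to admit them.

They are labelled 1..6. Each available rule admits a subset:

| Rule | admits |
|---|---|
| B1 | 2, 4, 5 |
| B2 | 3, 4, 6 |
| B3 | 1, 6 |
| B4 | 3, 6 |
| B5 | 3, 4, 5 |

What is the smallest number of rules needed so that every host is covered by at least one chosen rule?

B1 and B3 and B5 together: B1 ∪ B3 ∪ B5 = {1, 2, 3, 4, 5, 6} — every host is covered.
Only B3 contains 1, so B3 is forced; the remaining 4 hosts need at least 2 more rules (each remaining rule adds at most 3) — so at least 3 rules are needed, and 3 is optimal.

3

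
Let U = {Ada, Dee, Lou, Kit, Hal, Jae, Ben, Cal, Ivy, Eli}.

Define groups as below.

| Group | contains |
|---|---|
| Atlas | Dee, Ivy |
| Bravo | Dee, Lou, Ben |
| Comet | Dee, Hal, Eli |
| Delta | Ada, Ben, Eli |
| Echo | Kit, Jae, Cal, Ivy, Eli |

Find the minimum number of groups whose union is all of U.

4

Bravo and Comet and Delta and Echo together: Bravo ∪ Comet ∪ Delta ∪ Echo = {Ada, Dee, Lou, Kit, Hal, Jae, Ben, Cal, Ivy, Eli} — every item is covered.
No 3 of the 5 groups cover everything (all 10 combinations miss at least one item), so 4 is optimal.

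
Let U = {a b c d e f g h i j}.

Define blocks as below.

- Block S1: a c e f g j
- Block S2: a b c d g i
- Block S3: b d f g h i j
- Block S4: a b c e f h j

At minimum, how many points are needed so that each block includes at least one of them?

The 2 points {c, d} hit every block.
No single point lies in every block, so at least 2 are needed and 2 is optimal.

2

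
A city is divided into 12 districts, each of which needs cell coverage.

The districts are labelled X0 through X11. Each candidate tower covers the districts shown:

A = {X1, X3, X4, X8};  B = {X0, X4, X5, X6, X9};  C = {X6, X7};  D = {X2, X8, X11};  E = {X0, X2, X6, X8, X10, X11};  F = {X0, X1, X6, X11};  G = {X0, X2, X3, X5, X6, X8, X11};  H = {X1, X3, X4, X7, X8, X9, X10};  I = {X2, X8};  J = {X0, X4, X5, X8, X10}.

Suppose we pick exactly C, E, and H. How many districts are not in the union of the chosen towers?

1

Union of C, E, H = {X0, X1, X2, X3, X4, X6, X7, X8, X9, X10, X11}.
Not covered: X5 — 1 district.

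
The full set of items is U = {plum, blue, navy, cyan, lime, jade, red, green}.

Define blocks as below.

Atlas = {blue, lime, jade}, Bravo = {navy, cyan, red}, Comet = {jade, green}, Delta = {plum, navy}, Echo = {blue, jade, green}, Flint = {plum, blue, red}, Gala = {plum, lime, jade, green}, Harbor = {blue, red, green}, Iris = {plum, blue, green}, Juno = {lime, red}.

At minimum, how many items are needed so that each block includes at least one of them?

3

The 3 items {plum, jade, red} hit every block.
The blocks Comet, Delta, Juno are pairwise disjoint, so any hitting set needs a separate item for each — at least 3. Hence 3 is optimal.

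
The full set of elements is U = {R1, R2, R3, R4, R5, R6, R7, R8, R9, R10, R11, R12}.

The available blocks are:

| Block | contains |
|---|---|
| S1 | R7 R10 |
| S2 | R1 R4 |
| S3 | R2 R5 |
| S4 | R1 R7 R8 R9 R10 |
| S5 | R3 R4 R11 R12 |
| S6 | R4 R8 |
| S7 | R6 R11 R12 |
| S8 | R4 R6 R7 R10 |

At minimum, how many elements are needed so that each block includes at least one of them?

The 4 elements {R4, R5, R10, R11} hit every block.
The blocks S1, S2, S3, S7 are pairwise disjoint, so any hitting set needs a separate element for each — at least 4. Hence 4 is optimal.

4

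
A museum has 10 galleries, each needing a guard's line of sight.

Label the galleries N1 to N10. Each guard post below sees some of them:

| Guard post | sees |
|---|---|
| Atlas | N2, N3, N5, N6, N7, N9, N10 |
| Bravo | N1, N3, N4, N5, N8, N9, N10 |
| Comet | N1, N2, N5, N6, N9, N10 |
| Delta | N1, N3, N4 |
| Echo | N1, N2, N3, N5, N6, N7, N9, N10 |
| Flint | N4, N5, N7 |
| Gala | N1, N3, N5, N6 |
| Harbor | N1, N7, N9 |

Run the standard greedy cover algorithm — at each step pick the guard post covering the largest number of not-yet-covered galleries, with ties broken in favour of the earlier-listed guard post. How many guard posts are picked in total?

2

Greedy: pick Echo (covers 8 new) → pick Bravo (covers 2 new). Total picks: 2.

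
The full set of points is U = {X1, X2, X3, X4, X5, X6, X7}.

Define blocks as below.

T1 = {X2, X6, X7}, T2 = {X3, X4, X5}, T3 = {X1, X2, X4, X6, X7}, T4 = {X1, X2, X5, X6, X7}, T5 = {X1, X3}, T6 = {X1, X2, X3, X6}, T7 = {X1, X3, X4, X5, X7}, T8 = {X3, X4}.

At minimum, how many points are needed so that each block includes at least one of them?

2

Take H = {X3, X6}. Each listed block contains at least one of these, so H is a hitting set of size 2.
The blocks T4, T8 are pairwise disjoint, so any hitting set needs a separate point for each — at least 2. Hence 2 is optimal.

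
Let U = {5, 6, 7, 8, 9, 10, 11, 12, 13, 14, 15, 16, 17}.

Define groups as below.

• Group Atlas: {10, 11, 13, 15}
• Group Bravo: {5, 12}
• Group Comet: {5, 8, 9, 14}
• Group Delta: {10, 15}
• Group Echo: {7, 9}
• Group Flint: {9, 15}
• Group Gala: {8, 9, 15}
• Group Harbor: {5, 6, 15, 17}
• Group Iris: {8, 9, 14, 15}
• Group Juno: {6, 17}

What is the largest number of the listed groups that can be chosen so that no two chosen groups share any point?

4

Bravo, Delta, Echo, Juno are pairwise disjoint (Bravo={5,12}; Delta={10,15}; Echo={7,9}; Juno={6,17}).
Every remaining group overlaps one of these, and no 5 of the listed groups are pairwise disjoint, so 4 is the maximum.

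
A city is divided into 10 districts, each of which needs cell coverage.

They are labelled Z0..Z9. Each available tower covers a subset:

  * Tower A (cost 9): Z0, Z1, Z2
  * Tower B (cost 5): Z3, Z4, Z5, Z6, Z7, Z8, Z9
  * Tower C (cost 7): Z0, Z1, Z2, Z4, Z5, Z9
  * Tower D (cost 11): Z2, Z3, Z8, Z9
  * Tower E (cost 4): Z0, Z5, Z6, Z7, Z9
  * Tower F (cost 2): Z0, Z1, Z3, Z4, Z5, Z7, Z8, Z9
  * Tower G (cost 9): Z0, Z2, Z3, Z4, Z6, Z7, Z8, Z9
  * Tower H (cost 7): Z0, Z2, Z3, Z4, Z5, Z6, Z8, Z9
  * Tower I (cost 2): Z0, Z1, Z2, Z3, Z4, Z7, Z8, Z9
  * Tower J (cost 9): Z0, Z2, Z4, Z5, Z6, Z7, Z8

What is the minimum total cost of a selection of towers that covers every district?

E, I together cover every district (E ∪ I = {Z0, Z1, Z2, Z3, Z4, Z5, Z6, Z7, Z8, Z9}); total cost 4 + 2 = 6.
The greedy pick F, I, E costs 8; no covering selection beats 6.

6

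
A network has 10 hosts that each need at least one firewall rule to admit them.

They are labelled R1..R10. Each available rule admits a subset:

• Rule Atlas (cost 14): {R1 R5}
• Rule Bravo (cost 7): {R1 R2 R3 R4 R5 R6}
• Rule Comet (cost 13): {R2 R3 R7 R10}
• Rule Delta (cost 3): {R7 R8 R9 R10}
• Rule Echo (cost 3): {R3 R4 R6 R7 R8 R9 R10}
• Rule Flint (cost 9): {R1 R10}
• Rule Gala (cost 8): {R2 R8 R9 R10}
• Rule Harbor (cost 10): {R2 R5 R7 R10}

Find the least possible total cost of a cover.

Bravo, Delta together cover every host (Bravo ∪ Delta = {R1, R2, R3, R4, R5, R6, R7, R8, R9, R10}); total cost 7 + 3 = 10.
No covering selection has total cost below 10.

10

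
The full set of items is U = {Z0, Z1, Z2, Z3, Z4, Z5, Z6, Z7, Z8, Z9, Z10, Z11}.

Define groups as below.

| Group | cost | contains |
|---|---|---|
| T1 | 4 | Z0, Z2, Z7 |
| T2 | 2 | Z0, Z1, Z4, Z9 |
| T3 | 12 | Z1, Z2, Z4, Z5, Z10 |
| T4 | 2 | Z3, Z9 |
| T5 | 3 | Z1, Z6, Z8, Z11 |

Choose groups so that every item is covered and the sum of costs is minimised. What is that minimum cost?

21

T1, T3, T4, T5 together cover every item (T1 ∪ T3 ∪ T4 ∪ T5 = {Z0, Z1, Z2, Z3, Z4, Z5, Z6, Z7, Z8, Z9, Z10, Z11}); total cost 4 + 12 + 2 + 3 = 21.
The greedy pick T2, T5, T1, T4, T3 costs 23; no covering selection beats 21.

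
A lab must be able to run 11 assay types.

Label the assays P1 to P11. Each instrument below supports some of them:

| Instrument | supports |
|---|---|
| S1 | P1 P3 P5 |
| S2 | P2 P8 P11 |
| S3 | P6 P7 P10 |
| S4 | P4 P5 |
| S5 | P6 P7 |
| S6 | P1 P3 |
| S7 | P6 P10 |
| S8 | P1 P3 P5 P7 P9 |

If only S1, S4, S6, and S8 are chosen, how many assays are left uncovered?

Union of S1, S4, S6, S8 = {P1, P3, P4, P5, P7, P9}.
Not covered: P2, P6, P8, P10, P11 — 5 assays.

5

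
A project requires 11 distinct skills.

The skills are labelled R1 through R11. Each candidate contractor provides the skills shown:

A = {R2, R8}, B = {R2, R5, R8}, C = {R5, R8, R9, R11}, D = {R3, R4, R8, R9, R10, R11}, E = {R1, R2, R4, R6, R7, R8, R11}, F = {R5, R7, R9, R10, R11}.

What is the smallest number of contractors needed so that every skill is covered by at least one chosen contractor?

B and D and E together: B ∪ D ∪ E = {R1, R2, R3, R4, R5, R6, R7, R8, R9, R10, R11} — every skill is covered.
Only E contains R1, so E is forced; the remaining 4 skills need at least 2 more contractors (each remaining contractor adds at most 3) — so at least 3 contractors are needed, and 3 is optimal.

3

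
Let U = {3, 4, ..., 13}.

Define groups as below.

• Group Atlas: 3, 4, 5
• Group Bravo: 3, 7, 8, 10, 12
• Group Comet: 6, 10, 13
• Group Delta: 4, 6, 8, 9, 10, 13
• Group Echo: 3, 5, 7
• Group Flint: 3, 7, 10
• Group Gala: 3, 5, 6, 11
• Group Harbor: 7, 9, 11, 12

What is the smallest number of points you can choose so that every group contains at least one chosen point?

H = {4, 6, 7} meets every group (each contains at least one member of H), and |H| = 3.
The groups Atlas, Comet, Harbor are pairwise disjoint, so any hitting set needs a separate point for each — at least 3. Hence 3 is optimal.

3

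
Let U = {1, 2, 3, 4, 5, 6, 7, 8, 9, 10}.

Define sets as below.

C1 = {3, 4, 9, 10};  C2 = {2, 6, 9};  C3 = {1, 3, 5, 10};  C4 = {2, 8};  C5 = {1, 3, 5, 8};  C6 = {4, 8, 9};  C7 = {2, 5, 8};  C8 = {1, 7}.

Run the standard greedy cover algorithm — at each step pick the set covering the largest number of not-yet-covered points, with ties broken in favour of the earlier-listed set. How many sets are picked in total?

Greedy: pick C1 (covers 4 new) → pick C5 (covers 3 new) → pick C2 (covers 2 new) → pick C8 (covers 1 new). Total picks: 4.

4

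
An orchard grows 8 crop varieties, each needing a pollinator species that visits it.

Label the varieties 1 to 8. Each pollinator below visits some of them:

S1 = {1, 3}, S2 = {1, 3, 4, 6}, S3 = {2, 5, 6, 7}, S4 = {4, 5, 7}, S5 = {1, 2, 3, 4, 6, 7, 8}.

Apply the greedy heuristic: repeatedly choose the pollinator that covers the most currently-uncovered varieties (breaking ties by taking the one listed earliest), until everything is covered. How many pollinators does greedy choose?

2

Greedy: pick S5 (covers 7 new) → pick S3 (covers 1 new). Total picks: 2.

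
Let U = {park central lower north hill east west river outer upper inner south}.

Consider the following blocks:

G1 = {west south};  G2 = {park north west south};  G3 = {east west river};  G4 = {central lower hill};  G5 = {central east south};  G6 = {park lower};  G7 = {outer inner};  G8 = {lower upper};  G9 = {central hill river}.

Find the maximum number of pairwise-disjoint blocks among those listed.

4

G1, G7, G8, G9 are pairwise disjoint (G1={west,south}; G7={outer,inner}; G8={lower,upper}; G9={central,hill,river}).
Every remaining block overlaps one of these, and no 5 of the listed blocks are pairwise disjoint, so 4 is the maximum.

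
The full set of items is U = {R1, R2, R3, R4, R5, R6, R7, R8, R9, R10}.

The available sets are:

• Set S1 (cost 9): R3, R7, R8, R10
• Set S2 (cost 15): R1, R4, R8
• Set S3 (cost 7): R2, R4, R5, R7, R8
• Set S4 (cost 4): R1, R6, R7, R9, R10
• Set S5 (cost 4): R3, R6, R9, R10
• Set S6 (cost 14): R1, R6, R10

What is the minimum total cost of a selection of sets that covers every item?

S3, S4, S5 together cover every item (S3 ∪ S4 ∪ S5 = {R1, R2, R3, R4, R5, R6, R7, R8, R9, R10}); total cost 7 + 4 + 4 = 15.
No covering selection has total cost below 15.

15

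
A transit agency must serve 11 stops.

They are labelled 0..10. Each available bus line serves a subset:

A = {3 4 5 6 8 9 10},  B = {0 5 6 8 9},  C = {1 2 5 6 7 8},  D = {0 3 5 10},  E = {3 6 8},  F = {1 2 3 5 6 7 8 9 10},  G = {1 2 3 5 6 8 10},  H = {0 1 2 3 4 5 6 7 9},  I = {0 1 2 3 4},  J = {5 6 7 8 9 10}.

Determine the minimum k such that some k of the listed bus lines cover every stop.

Take {I, J}. Their union is {0, 1, 2, 3, 4, 5, 6, 7, 8, 9, 10}, which is all 11 stops.
No single bus line has all 11 stops (the largest, F, has 9), so 2 is optimal.

2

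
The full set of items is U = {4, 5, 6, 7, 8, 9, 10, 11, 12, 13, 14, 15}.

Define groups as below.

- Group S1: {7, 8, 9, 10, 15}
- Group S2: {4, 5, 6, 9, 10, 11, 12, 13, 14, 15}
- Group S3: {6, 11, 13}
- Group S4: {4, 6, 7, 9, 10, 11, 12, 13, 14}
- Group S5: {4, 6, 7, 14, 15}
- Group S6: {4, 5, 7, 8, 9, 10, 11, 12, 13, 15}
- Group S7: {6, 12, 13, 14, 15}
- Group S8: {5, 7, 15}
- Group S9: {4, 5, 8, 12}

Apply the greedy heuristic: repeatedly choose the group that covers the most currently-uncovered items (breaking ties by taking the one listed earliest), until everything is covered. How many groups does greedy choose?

Greedy: pick S2 (covers 10 new) → pick S1 (covers 2 new). Total picks: 2.

2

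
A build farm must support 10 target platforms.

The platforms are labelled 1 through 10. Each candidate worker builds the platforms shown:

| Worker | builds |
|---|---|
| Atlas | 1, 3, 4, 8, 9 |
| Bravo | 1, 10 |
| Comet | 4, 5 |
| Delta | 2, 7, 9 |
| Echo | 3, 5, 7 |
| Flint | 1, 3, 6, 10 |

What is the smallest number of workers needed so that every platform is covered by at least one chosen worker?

4

Take {Atlas, Delta, Echo, Flint}. Their union is {1, 2, 3, 4, 5, 6, 7, 8, 9, 10}, which is all 10 platforms.
Only Atlas contains 8, so Atlas is forced; the remaining 5 platforms need at least 3 more workers (each remaining worker adds at most 2) — so at least 4 workers are needed, and 4 is optimal.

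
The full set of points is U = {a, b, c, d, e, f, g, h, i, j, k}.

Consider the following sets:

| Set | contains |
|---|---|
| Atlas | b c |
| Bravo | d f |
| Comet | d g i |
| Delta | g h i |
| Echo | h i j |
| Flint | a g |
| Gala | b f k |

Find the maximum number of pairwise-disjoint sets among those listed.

4

Atlas, Bravo, Echo, Flint are pairwise disjoint (Atlas={b,c}; Bravo={d,f}; Echo={h,i,j}; Flint={a,g}).
Every remaining set overlaps one of these, and no 5 of the listed sets are pairwise disjoint, so 4 is the maximum.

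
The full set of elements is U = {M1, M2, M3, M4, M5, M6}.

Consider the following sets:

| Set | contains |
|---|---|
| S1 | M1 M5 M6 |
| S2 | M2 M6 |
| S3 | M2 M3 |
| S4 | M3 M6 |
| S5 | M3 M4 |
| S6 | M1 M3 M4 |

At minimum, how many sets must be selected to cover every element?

Take {S1, S3, S5}. Their union is {M1, M2, M3, M4, M5, M6}, which is all 6 elements.
Only S1 contains M5, so S1 is forced; the remaining 3 elements need at least 2 more sets (each remaining set adds at most 2) — so at least 3 sets are needed, and 3 is optimal.

3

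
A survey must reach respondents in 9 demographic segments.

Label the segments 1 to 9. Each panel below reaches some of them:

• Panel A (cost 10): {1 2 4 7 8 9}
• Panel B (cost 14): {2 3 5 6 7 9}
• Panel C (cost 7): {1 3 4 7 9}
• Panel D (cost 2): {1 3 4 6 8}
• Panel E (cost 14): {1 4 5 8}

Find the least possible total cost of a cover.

16

B, D together cover every segment (B ∪ D = {1, 2, 3, 4, 5, 6, 7, 8, 9}); total cost 14 + 2 = 16.
The greedy pick D, A, B costs 26; no covering selection beats 16.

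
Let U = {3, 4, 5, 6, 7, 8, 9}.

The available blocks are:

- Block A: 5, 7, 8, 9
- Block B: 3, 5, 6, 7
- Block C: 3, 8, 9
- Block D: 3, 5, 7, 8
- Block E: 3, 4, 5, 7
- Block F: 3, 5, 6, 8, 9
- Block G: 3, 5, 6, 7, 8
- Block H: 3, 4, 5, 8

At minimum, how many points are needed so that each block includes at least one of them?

Take T = {3, 7}. Each listed block contains at least one of these, so T is a hitting set of size 2.
No single point lies in every block, so at least 2 are needed and 2 is optimal.

2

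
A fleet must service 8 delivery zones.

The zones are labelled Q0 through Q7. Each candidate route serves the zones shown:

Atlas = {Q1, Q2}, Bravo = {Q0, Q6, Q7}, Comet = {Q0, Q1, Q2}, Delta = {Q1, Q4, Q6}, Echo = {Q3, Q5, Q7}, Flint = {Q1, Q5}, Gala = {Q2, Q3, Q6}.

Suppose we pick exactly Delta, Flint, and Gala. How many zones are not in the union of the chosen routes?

Union of Delta, Flint, Gala = {Q1, Q2, Q3, Q4, Q5, Q6}.
Not covered: Q0, Q7 — 2 zones.

2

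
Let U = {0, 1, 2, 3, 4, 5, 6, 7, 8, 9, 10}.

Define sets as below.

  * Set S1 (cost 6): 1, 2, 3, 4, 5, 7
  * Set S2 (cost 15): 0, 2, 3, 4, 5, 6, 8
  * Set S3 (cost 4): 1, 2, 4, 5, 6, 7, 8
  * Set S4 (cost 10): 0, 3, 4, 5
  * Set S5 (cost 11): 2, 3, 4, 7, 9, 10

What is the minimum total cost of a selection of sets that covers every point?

S3, S4, S5 together cover every point (S3 ∪ S4 ∪ S5 = {0, 1, 2, 3, 4, 5, 6, 7, 8, 9, 10}); total cost 4 + 10 + 11 = 25.
No covering selection has total cost below 25.

25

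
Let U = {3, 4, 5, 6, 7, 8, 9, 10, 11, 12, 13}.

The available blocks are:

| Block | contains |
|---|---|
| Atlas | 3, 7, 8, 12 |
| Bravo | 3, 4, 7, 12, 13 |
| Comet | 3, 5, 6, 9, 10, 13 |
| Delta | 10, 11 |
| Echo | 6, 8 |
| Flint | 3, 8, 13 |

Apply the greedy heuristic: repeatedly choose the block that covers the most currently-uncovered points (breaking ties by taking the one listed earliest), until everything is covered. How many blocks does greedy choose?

4

Greedy: pick Comet (covers 6 new) → pick Atlas (covers 3 new) → pick Bravo (covers 1 new) → pick Delta (covers 1 new). Total picks: 4.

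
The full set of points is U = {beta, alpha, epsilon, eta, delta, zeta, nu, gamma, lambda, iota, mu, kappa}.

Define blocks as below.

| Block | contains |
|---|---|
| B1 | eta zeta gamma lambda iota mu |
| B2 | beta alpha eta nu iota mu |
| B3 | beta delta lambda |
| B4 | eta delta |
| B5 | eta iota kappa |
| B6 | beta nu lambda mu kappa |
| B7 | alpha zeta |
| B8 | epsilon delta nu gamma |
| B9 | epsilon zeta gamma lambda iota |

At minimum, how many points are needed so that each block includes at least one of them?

4

Take H = {beta, delta, zeta, kappa}. Each listed block contains at least one of these, so H is a hitting set of size 4.
No choice of 3 points meets every block, so 4 is the minimum.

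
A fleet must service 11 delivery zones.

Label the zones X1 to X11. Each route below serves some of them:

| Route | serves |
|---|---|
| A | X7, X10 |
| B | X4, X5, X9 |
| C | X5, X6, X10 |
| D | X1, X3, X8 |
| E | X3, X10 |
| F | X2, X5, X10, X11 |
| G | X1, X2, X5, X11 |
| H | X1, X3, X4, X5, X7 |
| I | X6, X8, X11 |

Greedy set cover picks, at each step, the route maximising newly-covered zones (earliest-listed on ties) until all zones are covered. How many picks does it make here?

4

Greedy: pick H (covers 5 new) → pick F (covers 3 new) → pick I (covers 2 new) → pick B (covers 1 new). Total picks: 4.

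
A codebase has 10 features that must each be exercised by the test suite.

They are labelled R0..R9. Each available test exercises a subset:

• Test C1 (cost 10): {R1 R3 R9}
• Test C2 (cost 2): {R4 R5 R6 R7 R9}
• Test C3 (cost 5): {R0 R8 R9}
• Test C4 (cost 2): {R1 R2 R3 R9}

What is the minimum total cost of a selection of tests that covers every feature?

9

C2, C3, C4 together cover every feature (C2 ∪ C3 ∪ C4 = {R0, R1, R2, R3, R4, R5, R6, R7, R8, R9}); total cost 2 + 5 + 2 = 9.
No covering selection has total cost below 9.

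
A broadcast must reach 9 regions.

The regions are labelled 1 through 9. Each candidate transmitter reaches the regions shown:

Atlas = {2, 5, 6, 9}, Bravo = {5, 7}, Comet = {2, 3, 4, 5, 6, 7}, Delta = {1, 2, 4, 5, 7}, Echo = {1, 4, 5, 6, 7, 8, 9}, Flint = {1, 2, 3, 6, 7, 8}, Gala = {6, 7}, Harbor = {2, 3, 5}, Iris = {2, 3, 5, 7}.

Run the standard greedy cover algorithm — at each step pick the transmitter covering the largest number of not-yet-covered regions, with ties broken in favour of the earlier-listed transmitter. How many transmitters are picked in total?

Greedy: pick Echo (covers 7 new) → pick Comet (covers 2 new). Total picks: 2.

2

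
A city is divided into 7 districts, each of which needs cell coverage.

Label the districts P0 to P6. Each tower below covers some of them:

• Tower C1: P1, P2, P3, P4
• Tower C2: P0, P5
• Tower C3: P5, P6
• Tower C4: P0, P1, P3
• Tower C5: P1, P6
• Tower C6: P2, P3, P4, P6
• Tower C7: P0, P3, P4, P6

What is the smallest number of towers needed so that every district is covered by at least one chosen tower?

3

Take {C1, C2, C6}. Their union is {P0, P1, P2, P3, P4, P5, P6}, which is all 7 districts.
No 2 of the 7 towers cover everything (all 21 combinations miss at least one district), so 3 is optimal.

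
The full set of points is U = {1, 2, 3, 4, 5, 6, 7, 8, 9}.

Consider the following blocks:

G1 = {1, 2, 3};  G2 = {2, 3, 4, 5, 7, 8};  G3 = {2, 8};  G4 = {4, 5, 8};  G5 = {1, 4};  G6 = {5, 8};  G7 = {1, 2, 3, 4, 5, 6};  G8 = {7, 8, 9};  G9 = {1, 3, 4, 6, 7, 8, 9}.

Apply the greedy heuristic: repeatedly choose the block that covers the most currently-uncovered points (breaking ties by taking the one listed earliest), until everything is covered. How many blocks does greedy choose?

2

Greedy: pick G9 (covers 7 new) → pick G2 (covers 2 new). Total picks: 2.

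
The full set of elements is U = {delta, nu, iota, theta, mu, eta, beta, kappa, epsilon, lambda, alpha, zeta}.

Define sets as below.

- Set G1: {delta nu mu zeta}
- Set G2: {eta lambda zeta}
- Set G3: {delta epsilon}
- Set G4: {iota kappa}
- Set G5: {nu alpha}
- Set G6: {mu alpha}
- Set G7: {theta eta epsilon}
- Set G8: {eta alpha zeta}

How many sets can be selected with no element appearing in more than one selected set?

G2, G3, G4, G5 are pairwise disjoint (G2={eta,lambda,zeta}; G3={delta,epsilon}; G4={iota,kappa}; G5={nu,alpha}).
Every remaining set overlaps one of these, and no 5 of the listed sets are pairwise disjoint, so 4 is the maximum.

4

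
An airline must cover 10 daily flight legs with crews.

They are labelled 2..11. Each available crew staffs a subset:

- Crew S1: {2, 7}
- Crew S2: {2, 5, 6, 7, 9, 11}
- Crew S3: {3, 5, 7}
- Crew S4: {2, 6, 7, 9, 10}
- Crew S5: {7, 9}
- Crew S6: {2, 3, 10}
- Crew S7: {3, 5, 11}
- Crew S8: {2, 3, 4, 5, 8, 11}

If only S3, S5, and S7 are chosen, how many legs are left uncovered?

5

Union of S3, S5, S7 = {3, 5, 7, 9, 11}.
Not covered: 2, 4, 6, 8, 10 — 5 legs.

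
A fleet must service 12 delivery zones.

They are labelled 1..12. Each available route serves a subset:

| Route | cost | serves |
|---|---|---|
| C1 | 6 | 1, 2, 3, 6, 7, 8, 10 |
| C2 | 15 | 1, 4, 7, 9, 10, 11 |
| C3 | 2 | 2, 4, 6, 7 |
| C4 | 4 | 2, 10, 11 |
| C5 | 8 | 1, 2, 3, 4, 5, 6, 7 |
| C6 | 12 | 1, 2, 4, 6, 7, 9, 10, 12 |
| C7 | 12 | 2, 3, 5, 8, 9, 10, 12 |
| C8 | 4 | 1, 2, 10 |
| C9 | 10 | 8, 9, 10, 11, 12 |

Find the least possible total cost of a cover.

18

C5, C9 together cover every zone (C5 ∪ C9 = {1, 2, 3, 4, 5, 6, 7, 8, 9, 10, 11, 12}); total cost 8 + 10 = 18.
The greedy pick C3, C1, C9, C5 costs 26; no covering selection beats 18.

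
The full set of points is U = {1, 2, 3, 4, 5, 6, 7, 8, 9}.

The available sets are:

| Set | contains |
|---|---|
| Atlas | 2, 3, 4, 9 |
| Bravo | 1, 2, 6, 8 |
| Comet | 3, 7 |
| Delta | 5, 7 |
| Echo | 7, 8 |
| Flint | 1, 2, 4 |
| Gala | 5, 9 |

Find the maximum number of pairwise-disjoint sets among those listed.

3

Bravo, Comet, Gala are pairwise disjoint (Bravo={1,2,6,8}; Comet={3,7}; Gala={5,9}).
Every remaining set overlaps one of these, and no 4 of the listed sets are pairwise disjoint, so 3 is the maximum.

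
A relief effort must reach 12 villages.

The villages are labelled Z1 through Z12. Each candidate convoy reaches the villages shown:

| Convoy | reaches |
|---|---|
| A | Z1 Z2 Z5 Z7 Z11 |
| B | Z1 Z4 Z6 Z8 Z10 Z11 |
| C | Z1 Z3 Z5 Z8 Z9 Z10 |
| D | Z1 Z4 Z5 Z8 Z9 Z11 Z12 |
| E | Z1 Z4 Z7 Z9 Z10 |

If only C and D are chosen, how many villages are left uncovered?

Union of C, D = {Z1, Z3, Z4, Z5, Z8, Z9, Z10, Z11, Z12}.
Not covered: Z2, Z6, Z7 — 3 villages.

3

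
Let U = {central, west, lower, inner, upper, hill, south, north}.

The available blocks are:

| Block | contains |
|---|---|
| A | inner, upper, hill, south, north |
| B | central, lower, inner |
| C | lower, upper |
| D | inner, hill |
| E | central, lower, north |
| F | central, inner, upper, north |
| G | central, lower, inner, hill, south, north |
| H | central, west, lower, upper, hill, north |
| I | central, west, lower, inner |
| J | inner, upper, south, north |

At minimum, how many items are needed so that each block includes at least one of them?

2

T = {lower, inner} meets every block (each contains at least one member of T), and |T| = 2.
The blocks C, D are pairwise disjoint, so any hitting set needs a separate item for each — at least 2. Hence 2 is optimal.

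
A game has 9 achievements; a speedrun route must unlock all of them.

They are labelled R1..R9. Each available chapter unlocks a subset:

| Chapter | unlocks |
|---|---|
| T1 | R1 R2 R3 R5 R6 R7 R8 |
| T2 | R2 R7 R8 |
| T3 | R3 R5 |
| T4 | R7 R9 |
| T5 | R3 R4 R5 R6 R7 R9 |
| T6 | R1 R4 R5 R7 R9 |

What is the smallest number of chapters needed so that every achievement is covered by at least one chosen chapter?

T1 and T5 together: T1 ∪ T5 = {R1, R2, R3, R4, R5, R6, R7, R8, R9} — every achievement is covered.
No single chapter has all 9 achievements (the largest, T1, has 7), so 2 is optimal.

2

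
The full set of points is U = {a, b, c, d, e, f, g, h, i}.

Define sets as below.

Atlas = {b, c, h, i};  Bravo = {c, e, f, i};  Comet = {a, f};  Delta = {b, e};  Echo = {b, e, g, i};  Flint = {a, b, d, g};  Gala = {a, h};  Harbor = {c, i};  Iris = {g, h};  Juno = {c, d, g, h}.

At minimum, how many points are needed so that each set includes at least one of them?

Take T = {a, b, c, h}. Each listed set contains at least one of these, so T is a hitting set of size 4.
The sets Comet, Delta, Harbor, Iris are pairwise disjoint, so any hitting set needs a separate point for each — at least 4. Hence 4 is optimal.

4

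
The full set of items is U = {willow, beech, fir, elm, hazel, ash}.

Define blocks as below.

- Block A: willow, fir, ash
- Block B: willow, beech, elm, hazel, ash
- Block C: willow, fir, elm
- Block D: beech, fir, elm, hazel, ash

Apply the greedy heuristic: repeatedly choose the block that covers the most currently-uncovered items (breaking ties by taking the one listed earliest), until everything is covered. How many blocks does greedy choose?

Greedy: pick B (covers 5 new) → pick A (covers 1 new). Total picks: 2.

2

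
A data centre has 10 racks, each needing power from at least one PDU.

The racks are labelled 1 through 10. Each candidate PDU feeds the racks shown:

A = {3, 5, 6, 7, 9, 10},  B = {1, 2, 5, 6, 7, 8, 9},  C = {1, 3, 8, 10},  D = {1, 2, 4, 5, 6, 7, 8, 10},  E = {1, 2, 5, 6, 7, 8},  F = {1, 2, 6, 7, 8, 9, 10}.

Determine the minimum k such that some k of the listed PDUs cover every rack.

A and D together: A ∪ D = {1, 2, 3, 4, 5, 6, 7, 8, 9, 10} — every rack is covered.
No single PDU has all 10 racks (the largest, D, has 8), so 2 is optimal.

2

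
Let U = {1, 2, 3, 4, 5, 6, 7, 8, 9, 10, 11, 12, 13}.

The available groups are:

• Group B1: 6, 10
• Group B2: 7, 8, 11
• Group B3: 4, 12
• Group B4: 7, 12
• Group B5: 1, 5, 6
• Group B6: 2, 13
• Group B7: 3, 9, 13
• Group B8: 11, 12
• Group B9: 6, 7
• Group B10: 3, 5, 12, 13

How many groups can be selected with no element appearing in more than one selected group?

4

B2, B3, B5, B6 are pairwise disjoint (B2={7,8,11}; B3={4,12}; B5={1,5,6}; B6={2,13}).
Every remaining group overlaps one of these, and no 5 of the listed groups are pairwise disjoint, so 4 is the maximum.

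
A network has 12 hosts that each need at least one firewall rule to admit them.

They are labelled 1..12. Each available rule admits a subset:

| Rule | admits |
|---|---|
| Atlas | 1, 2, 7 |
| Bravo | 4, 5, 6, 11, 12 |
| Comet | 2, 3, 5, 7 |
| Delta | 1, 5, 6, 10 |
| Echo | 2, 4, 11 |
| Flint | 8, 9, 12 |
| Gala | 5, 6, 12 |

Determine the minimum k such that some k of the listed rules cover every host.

4

Comet and Delta and Echo and Flint together: Comet ∪ Delta ∪ Echo ∪ Flint = {1, 2, 3, 4, 5, 6, 7, 8, 9, 10, 11, 12} — every host is covered.
Only Flint contains 8, so Flint is forced; the remaining 9 hosts need at least 3 more rules (each remaining rule adds at most 4) — so at least 4 rules are needed, and 4 is optimal.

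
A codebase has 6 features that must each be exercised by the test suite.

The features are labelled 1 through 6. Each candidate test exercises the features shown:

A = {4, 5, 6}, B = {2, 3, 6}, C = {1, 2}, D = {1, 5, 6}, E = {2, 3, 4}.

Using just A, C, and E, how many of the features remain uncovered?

0

Union of A, C, E = {1, 2, 3, 4, 5, 6} — that's every feature, so 0 are uncovered.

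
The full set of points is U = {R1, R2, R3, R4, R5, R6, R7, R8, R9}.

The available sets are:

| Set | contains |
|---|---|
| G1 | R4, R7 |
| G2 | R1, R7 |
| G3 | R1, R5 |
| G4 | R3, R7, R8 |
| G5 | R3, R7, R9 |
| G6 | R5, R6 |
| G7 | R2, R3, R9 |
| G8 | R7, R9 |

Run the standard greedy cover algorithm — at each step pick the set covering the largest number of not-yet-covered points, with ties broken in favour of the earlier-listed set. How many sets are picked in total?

Greedy: pick G4 (covers 3 new) → pick G3 (covers 2 new) → pick G7 (covers 2 new) → pick G1 (covers 1 new) → pick G6 (covers 1 new). Total picks: 5.

5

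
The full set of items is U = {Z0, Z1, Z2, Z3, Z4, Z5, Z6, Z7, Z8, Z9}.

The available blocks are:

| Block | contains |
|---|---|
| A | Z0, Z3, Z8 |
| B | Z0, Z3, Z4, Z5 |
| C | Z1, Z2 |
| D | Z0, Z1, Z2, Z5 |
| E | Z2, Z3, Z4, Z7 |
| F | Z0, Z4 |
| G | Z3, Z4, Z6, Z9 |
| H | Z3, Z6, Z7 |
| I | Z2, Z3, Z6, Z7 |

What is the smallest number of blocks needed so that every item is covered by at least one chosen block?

4

A, D, G, and H cover everything between them: the union {Z0, Z1, Z2, Z3, Z4, Z5, Z6, Z7, Z8, Z9} is all of U.
Only A contains Z8, so A is forced; the remaining 7 items need at least 3 more blocks (each remaining block adds at most 3) — so at least 4 blocks are needed, and 4 is optimal.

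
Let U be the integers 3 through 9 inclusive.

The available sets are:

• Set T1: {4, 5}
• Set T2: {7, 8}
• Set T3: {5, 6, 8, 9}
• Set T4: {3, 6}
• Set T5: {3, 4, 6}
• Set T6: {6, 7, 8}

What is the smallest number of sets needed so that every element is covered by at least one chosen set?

3

T3, T5, and T6 cover everything between them: the union {3, 4, 5, 6, 7, 8, 9} is all of U.
Only T3 contains 9, so T3 is forced; the remaining 3 elements need at least 2 more sets (each remaining set adds at most 2) — so at least 3 sets are needed, and 3 is optimal.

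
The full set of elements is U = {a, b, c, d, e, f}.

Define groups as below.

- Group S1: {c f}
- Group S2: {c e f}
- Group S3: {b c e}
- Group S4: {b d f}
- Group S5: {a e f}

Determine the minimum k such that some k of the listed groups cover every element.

3

Take {S3, S4, S5}. Their union is {a, b, c, d, e, f}, which is all 6 elements.
Only S5 contains a, so S5 is forced; the remaining 3 elements need at least 2 more groups (each remaining group adds at most 2) — so at least 3 groups are needed, and 3 is optimal.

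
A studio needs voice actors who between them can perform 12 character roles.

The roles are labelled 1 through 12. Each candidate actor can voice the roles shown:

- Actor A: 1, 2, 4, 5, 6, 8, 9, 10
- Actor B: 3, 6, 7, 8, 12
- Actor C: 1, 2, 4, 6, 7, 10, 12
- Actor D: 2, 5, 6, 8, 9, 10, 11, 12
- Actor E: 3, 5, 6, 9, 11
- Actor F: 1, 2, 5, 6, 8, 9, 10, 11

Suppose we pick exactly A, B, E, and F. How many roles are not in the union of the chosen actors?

0

Union of A, B, E, F = {1, 2, 3, 4, 5, 6, 7, 8, 9, 10, 11, 12} — that's every role, so 0 are uncovered.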